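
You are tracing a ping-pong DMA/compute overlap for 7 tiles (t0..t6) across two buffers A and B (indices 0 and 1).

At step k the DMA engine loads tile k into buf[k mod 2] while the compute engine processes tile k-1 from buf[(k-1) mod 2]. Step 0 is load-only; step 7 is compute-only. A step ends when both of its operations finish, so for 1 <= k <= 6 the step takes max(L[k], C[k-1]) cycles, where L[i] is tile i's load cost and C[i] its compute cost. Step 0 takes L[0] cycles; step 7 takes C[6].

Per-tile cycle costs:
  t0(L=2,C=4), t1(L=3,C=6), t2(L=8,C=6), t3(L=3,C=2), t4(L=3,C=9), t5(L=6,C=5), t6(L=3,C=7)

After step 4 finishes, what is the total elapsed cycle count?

  0. 2=2c; end=2; A:t0 B:-
  1. max(3,4)=4c; end=6; A:t0 B:t1
  2. max(8,6)=8c; end=14; A:t2 B:t1
  3. max(3,6)=6c; end=20; A:t2 B:t3
  4. max(3,2)=3c; end=23; A:t4 B:t3
  5. max(6,9)=9c; end=32; A:t4 B:t5
  6. max(3,5)=5c; end=37; A:t6 B:t5
  7. 7=7c; end=44; A:t6 B:t5

end_cycle[4] = 23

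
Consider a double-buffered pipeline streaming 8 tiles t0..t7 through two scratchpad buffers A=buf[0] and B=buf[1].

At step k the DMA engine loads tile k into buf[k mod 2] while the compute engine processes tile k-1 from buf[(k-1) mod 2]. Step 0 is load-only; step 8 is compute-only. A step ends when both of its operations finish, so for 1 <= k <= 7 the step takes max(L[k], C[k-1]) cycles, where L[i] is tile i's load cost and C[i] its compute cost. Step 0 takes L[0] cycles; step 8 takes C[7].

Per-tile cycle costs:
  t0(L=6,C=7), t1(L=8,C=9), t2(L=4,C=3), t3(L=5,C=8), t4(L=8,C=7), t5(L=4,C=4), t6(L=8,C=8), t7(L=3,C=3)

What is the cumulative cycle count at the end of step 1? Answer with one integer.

  0. 6=6c; end=6; A:t0 B:-
  1. max(8,7)=8c; end=14; A:t0 B:t1
  2. max(4,9)=9c; end=23; A:t2 B:t1
  3. max(5,3)=5c; end=28; A:t2 B:t3
  4. max(8,8)=8c; end=36; A:t4 B:t3
  5. max(4,7)=7c; end=43; A:t4 B:t5
  6. max(8,4)=8c; end=51; A:t6 B:t5
  7. max(3,8)=8c; end=59; A:t6 B:t7
  8. 3=3c; end=62; A:t6 B:t7

end_cycle[1] = 14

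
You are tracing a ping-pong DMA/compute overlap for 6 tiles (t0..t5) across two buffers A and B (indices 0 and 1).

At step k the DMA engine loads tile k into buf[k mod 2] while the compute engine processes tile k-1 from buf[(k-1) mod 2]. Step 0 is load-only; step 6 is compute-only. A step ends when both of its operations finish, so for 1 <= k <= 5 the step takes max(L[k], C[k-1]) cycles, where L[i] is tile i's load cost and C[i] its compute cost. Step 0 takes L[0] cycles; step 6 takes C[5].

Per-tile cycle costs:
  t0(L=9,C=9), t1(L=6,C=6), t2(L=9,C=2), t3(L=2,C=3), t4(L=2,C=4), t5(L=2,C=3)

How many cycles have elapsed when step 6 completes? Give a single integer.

k=0 load=t0/9c comp=- wait=9 total=9
k=1 load=t1/6c comp=t0/9c wait=9 total=18
k=2 load=t2/9c comp=t1/6c wait=9 total=27
k=3 load=t3/2c comp=t2/2c wait=2 total=29
k=4 load=t4/2c comp=t3/3c wait=3 total=32
k=5 load=t5/2c comp=t4/4c wait=4 total=36
k=6 load=- comp=t5/3c wait=3 total=39

end_cycle[6] = 39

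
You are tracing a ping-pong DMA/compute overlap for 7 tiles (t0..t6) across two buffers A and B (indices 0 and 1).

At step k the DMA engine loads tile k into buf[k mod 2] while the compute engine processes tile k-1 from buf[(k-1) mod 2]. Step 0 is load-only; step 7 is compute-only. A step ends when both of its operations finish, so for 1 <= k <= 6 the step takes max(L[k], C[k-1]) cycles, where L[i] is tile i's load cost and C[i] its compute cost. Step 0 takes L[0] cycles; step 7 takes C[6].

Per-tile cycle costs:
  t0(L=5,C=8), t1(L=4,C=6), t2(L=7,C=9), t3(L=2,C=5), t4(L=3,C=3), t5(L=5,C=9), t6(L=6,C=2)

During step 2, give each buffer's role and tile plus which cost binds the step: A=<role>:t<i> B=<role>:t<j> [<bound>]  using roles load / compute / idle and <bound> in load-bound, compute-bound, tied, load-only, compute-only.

step 2: A=load:t2 B=compute:t1 [load-bound]

step 0: L[0]=5 → dur=5, Σ=5 | A=load:t0 B=idle [load-only]
step 1: L[1]=4 C[0]=8 → dur=8, Σ=13 | A=compute:t0 B=load:t1 [compute-bound]
step 2: L[2]=7 C[1]=6 → dur=7, Σ=20 | A=load:t2 B=compute:t1 [load-bound]
step 3: L[3]=2 C[2]=9 → dur=9, Σ=29 | A=compute:t2 B=load:t3 [compute-bound]
step 4: L[4]=3 C[3]=5 → dur=5, Σ=34 | A=load:t4 B=compute:t3 [compute-bound]
step 5: L[5]=5 C[4]=3 → dur=5, Σ=39 | A=compute:t4 B=load:t5 [load-bound]
step 6: L[6]=6 C[5]=9 → dur=9, Σ=48 | A=load:t6 B=compute:t5 [compute-bound]
step 7: C[6]=2 → dur=2, Σ=50 | A=compute:t6 B=idle [compute-only]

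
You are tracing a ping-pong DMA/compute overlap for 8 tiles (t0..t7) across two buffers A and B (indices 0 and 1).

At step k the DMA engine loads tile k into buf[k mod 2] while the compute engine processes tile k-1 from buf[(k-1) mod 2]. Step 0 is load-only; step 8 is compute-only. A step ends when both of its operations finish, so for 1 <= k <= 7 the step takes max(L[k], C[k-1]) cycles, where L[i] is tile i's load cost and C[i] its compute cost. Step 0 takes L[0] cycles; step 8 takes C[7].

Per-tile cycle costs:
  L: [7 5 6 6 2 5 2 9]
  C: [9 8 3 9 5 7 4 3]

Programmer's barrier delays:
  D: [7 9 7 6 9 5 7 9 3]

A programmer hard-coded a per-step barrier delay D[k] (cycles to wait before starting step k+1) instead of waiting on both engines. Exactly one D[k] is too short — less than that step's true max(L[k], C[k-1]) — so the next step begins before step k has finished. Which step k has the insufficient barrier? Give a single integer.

[0] required=L[0]=7=7 vs D=7 ok
[1] required=max(L[1]=5,C[0]=9)=9 vs D=9 ok
[2] required=max(L[2]=6,C[1]=8)=8 vs D=7 SHORT
[3] required=max(L[3]=6,C[2]=3)=6 vs D=6 ok
[4] required=max(L[4]=2,C[3]=9)=9 vs D=9 ok
[5] required=max(L[5]=5,C[4]=5)=5 vs D=5 ok
[6] required=max(L[6]=2,C[5]=7)=7 vs D=7 ok
[7] required=max(L[7]=9,C[6]=4)=9 vs D=9 ok
[8] required=C[7]=3=3 vs D=3 ok

hazard at step 2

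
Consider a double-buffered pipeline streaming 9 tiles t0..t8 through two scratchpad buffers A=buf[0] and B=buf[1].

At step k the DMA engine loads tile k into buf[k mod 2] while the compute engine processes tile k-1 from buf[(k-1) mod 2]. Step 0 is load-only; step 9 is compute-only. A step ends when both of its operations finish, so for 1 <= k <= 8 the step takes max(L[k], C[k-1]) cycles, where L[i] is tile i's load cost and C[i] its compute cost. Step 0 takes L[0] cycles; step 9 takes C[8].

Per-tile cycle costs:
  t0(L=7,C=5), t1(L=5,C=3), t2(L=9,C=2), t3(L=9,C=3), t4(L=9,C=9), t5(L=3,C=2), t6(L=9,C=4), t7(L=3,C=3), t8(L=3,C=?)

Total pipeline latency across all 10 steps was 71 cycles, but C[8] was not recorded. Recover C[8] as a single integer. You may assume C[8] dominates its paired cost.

step 0 | dur = L[0]=7 = 7
step 1 | dur = max(L[1]=5, C[0]=5) = 5
step 2 | dur = max(L[2]=9, C[1]=3) = 9
step 3 | dur = max(L[3]=9, C[2]=2) = 9
step 4 | dur = max(L[4]=9, C[3]=3) = 9
step 5 | dur = max(L[5]=3, C[4]=9) = 9
step 6 | dur = max(L[6]=9, C[5]=2) = 9
step 7 | dur = max(L[7]=3, C[6]=4) = 4
step 8 | dur = max(L[8]=3, C[7]=3) = 3
step 9 | dur = C[8]=? = C[8]  (unknown; binding)
sum of known step durations = 64
dur[9] = total - known = 71 - 64 = 7
C[8] is the binding max in step 9, so C[8] = dur[9] = 7

C[8] = 7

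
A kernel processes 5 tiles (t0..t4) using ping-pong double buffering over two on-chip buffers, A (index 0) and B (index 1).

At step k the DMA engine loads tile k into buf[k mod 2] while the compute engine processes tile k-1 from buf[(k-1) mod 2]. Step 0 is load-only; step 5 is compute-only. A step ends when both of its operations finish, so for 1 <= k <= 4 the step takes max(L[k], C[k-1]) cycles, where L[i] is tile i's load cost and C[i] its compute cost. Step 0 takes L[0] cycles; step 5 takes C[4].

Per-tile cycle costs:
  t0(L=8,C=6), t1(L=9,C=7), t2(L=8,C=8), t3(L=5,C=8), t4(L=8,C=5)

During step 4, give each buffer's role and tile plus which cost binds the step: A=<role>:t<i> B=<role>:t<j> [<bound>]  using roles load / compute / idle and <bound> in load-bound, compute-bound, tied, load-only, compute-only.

step 4: A=load:t4 B=compute:t3 [tied]

k=0 load=t0/8c comp=- wait=8 total=8
k=1 load=t1/9c comp=t0/6c wait=9 total=17
k=2 load=t2/8c comp=t1/7c wait=8 total=25
k=3 load=t3/5c comp=t2/8c wait=8 total=33
k=4 load=t4/8c comp=t3/8c wait=8 total=41
k=5 load=- comp=t4/5c wait=5 total=46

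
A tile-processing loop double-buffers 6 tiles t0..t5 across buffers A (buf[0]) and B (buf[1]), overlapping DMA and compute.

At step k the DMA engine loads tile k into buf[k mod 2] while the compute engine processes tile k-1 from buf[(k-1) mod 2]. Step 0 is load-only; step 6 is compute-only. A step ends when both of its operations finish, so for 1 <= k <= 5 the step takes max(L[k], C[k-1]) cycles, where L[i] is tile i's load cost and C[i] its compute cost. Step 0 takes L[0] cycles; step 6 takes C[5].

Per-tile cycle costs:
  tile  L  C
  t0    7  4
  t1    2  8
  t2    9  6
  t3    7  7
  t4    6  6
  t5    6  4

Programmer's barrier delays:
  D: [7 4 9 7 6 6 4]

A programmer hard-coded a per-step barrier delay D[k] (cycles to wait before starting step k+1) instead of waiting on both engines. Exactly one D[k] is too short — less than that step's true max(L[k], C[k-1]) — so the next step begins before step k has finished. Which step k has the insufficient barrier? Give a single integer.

k=0 barrier L[0]=7→7c, D[0]=7 ok
k=1 barrier max(L[1]=2,C[0]=4)→4c, D[1]=4 ok
k=2 barrier max(L[2]=9,C[1]=8)→9c, D[2]=9 ok
k=3 barrier max(L[3]=7,C[2]=6)→7c, D[3]=7 ok
k=4 barrier max(L[4]=6,C[3]=7)→7c, D[4]=6 SHORT
k=5 barrier max(L[5]=6,C[4]=6)→6c, D[5]=6 ok
k=6 barrier C[5]=4→4c, D[6]=4 ok

hazard at step 4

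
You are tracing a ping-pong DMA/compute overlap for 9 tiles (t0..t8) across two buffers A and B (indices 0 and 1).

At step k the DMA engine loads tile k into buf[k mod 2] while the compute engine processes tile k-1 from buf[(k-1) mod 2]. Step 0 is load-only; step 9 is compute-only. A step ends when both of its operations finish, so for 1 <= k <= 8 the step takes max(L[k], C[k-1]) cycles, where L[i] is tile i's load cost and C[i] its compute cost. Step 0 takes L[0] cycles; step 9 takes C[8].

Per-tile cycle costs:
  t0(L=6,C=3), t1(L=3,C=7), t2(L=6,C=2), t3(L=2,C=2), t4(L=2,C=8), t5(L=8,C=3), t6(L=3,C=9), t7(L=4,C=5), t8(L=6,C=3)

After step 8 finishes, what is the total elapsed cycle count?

k=0 load=t0/6c comp=- wait=6 total=6
k=1 load=t1/3c comp=t0/3c wait=3 total=9
k=2 load=t2/6c comp=t1/7c wait=7 total=16
k=3 load=t3/2c comp=t2/2c wait=2 total=18
k=4 load=t4/2c comp=t3/2c wait=2 total=20
k=5 load=t5/8c comp=t4/8c wait=8 total=28
k=6 load=t6/3c comp=t5/3c wait=3 total=31
k=7 load=t7/4c comp=t6/9c wait=9 total=40
k=8 load=t8/6c comp=t7/5c wait=6 total=46
k=9 load=- comp=t8/3c wait=3 total=49

end_cycle[8] = 46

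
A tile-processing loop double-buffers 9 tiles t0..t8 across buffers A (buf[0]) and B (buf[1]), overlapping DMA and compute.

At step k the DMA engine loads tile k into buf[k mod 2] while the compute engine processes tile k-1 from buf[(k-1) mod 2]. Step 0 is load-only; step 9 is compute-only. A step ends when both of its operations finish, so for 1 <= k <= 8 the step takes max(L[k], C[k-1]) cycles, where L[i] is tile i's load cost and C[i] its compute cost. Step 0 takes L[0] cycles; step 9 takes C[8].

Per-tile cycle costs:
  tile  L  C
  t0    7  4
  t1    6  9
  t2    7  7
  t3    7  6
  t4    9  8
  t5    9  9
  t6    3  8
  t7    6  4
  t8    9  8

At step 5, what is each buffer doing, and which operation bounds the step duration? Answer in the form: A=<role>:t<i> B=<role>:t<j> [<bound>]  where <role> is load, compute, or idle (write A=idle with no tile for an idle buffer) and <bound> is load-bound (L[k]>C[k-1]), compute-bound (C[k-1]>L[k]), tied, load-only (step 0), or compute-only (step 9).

step 5: A=compute:t4 B=load:t5 [load-bound]

  0. 7=7c; end=7; A:t0 B:-
  1. max(6,4)=6c; end=13; A:t0 B:t1
  2. max(7,9)=9c; end=22; A:t2 B:t1
  3. max(7,7)=7c; end=29; A:t2 B:t3
  4. max(9,6)=9c; end=38; A:t4 B:t3
  5. max(9,8)=9c; end=47; A:t4 B:t5
  6. max(3,9)=9c; end=56; A:t6 B:t5
  7. max(6,8)=8c; end=64; A:t6 B:t7
  8. max(9,4)=9c; end=73; A:t8 B:t7
  9. 8=8c; end=81; A:t8 B:t7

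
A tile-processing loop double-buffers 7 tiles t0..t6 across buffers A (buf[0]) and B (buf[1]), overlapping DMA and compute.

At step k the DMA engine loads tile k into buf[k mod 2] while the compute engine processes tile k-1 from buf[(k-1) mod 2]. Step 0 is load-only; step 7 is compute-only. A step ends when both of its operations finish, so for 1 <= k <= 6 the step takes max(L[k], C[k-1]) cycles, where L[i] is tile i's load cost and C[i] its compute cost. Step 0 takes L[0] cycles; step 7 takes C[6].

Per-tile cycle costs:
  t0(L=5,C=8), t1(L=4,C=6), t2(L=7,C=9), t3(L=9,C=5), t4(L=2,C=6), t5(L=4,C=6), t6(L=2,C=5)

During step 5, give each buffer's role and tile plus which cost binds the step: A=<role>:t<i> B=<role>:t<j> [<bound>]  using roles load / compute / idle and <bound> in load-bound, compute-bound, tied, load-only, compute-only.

step 5: A=compute:t4 B=load:t5 [compute-bound]

step 0: L[0]=5 → dur=5, Σ=5 | A=load:t0 B=idle [load-only]
step 1: L[1]=4 C[0]=8 → dur=8, Σ=13 | A=compute:t0 B=load:t1 [compute-bound]
step 2: L[2]=7 C[1]=6 → dur=7, Σ=20 | A=load:t2 B=compute:t1 [load-bound]
step 3: L[3]=9 C[2]=9 → dur=9, Σ=29 | A=compute:t2 B=load:t3 [tied]
step 4: L[4]=2 C[3]=5 → dur=5, Σ=34 | A=load:t4 B=compute:t3 [compute-bound]
step 5: L[5]=4 C[4]=6 → dur=6, Σ=40 | A=compute:t4 B=load:t5 [compute-bound]
step 6: L[6]=2 C[5]=6 → dur=6, Σ=46 | A=load:t6 B=compute:t5 [compute-bound]
step 7: C[6]=5 → dur=5, Σ=51 | A=compute:t6 B=idle [compute-only]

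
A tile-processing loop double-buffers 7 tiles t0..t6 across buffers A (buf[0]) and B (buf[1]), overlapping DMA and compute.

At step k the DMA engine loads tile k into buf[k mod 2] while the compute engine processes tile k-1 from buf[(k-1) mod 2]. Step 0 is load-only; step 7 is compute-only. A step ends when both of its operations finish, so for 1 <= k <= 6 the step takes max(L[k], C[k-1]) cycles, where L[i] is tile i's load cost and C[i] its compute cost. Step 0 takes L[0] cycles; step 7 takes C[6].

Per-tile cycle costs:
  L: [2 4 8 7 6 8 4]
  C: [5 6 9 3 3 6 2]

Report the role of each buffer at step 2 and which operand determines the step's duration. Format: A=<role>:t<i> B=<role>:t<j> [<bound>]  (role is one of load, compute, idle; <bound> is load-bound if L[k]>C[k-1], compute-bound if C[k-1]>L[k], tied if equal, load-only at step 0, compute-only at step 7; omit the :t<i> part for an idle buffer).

  0. 2=2c; end=2; A:t0 B:-
  1. max(4,5)=5c; end=7; A:t0 B:t1
  2. max(8,6)=8c; end=15; A:t2 B:t1
  3. max(7,9)=9c; end=24; A:t2 B:t3
  4. max(6,3)=6c; end=30; A:t4 B:t3
  5. max(8,3)=8c; end=38; A:t4 B:t5
  6. max(4,6)=6c; end=44; A:t6 B:t5
  7. 2=2c; end=46; A:t6 B:t5

step 2: A=load:t2 B=compute:t1 [load-bound]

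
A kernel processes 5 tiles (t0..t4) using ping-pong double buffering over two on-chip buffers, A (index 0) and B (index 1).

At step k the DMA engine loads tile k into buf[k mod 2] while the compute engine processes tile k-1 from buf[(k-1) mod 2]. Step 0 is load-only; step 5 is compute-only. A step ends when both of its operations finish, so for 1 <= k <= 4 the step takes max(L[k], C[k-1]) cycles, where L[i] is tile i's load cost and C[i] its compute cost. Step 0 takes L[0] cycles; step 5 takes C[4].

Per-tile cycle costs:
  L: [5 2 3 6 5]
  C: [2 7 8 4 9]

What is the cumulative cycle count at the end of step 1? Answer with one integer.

[0] DMA t0→A (5c) ∥ CU idle ⇒ 5c, clock 5
[1] DMA t1→B (2c) ∥ CU A:t0 (2c) ⇒ 2c, clock 7
[2] DMA t2→A (3c) ∥ CU B:t1 (7c) ⇒ 7c, clock 14
[3] DMA t3→B (6c) ∥ CU A:t2 (8c) ⇒ 8c, clock 22
[4] DMA t4→A (5c) ∥ CU B:t3 (4c) ⇒ 5c, clock 27
[5] DMA idle ∥ CU A:t4 (9c) ⇒ 9c, clock 36

end_cycle[1] = 7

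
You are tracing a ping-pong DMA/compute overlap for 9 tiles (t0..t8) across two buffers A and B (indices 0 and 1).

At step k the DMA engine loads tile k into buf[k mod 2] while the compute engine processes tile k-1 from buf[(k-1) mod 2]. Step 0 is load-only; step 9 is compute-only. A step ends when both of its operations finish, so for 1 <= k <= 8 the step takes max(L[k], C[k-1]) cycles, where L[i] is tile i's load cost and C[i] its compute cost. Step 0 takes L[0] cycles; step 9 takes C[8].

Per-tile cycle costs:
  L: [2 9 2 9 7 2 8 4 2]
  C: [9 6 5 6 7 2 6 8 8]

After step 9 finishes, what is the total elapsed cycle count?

end_cycle[9] = 70

k=0 load=t0/2c comp=- wait=2 total=2
k=1 load=t1/9c comp=t0/9c wait=9 total=11
k=2 load=t2/2c comp=t1/6c wait=6 total=17
k=3 load=t3/9c comp=t2/5c wait=9 total=26
k=4 load=t4/7c comp=t3/6c wait=7 total=33
k=5 load=t5/2c comp=t4/7c wait=7 total=40
k=6 load=t6/8c comp=t5/2c wait=8 total=48
k=7 load=t7/4c comp=t6/6c wait=6 total=54
k=8 load=t8/2c comp=t7/8c wait=8 total=62
k=9 load=- comp=t8/8c wait=8 total=70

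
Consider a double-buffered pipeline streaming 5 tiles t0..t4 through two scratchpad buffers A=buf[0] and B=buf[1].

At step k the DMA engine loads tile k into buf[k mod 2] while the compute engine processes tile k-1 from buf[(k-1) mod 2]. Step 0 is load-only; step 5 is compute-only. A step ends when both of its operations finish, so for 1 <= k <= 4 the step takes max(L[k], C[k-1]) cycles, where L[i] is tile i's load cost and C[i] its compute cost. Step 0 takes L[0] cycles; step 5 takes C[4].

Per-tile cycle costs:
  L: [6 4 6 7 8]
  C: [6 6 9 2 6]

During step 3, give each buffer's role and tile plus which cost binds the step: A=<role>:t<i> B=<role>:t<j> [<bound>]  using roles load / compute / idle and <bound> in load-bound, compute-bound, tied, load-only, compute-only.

k=0 load=t0/6c comp=- wait=6 total=6
k=1 load=t1/4c comp=t0/6c wait=6 total=12
k=2 load=t2/6c comp=t1/6c wait=6 total=18
k=3 load=t3/7c comp=t2/9c wait=9 total=27
k=4 load=t4/8c comp=t3/2c wait=8 total=35
k=5 load=- comp=t4/6c wait=6 total=41

step 3: A=compute:t2 B=load:t3 [compute-bound]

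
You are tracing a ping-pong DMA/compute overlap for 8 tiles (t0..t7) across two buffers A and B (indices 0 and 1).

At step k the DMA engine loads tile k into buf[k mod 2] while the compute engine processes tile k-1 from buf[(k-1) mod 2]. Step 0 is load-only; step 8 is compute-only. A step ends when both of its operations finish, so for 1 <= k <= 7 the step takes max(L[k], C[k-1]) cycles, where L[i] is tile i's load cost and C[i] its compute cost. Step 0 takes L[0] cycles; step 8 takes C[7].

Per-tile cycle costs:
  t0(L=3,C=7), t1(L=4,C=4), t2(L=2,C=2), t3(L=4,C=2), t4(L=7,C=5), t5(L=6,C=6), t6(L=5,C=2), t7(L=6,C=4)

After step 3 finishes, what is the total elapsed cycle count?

  0. 3=3c; end=3; A:t0 B:-
  1. max(4,7)=7c; end=10; A:t0 B:t1
  2. max(2,4)=4c; end=14; A:t2 B:t1
  3. max(4,2)=4c; end=18; A:t2 B:t3
  4. max(7,2)=7c; end=25; A:t4 B:t3
  5. max(6,5)=6c; end=31; A:t4 B:t5
  6. max(5,6)=6c; end=37; A:t6 B:t5
  7. max(6,2)=6c; end=43; A:t6 B:t7
  8. 4=4c; end=47; A:t6 B:t7

end_cycle[3] = 18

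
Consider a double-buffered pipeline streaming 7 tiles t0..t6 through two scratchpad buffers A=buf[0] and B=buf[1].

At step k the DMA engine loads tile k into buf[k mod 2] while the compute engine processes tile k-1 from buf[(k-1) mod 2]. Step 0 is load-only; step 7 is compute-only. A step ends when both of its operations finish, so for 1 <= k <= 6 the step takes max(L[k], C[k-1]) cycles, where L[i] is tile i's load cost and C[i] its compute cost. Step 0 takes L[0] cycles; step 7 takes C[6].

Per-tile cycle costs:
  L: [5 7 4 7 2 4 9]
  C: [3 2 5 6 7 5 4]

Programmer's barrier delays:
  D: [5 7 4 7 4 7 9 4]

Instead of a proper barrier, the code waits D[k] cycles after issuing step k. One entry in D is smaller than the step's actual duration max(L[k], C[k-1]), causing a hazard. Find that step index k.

[0] required=L[0]=5=5 vs D=5 ok
[1] required=max(L[1]=7,C[0]=3)=7 vs D=7 ok
[2] required=max(L[2]=4,C[1]=2)=4 vs D=4 ok
[3] required=max(L[3]=7,C[2]=5)=7 vs D=7 ok
[4] required=max(L[4]=2,C[3]=6)=6 vs D=4 SHORT
[5] required=max(L[5]=4,C[4]=7)=7 vs D=7 ok
[6] required=max(L[6]=9,C[5]=5)=9 vs D=9 ok
[7] required=C[6]=4=4 vs D=4 ok

hazard at step 4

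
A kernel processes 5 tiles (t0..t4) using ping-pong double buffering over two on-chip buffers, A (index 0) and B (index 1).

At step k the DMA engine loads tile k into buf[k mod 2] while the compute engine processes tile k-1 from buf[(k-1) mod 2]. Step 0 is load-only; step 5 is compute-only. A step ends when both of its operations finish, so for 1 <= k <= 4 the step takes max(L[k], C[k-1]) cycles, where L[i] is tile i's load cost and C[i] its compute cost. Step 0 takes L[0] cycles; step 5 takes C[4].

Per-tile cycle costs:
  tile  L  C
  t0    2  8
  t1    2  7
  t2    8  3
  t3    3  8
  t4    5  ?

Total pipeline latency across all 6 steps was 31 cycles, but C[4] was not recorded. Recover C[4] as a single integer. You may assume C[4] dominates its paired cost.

step 0 | dur = L[0]=2 = 2
step 1 | dur = max(L[1]=2, C[0]=8) = 8
step 2 | dur = max(L[2]=8, C[1]=7) = 8
step 3 | dur = max(L[3]=3, C[2]=3) = 3
step 4 | dur = max(L[4]=5, C[3]=8) = 8
step 5 | dur = C[4]=? = C[4]  (unknown; binding)
sum of known step durations = 29
dur[5] = total - known = 31 - 29 = 2
C[4] is the binding max in step 5, so C[4] = dur[5] = 2

C[4] = 2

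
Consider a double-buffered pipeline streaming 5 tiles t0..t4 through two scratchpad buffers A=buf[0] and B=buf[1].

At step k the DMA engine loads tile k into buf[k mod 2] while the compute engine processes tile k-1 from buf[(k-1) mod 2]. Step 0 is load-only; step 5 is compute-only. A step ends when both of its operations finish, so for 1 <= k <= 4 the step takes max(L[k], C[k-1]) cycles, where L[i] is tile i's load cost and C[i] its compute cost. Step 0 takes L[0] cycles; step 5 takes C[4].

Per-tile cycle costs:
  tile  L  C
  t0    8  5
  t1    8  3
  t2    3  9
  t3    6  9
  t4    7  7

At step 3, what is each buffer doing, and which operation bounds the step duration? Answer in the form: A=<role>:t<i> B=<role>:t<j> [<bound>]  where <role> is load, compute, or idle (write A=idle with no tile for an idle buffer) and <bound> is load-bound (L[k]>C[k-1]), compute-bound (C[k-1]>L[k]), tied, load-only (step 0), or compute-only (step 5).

  0. 8=8c; end=8; A:t0 B:-
  1. max(8,5)=8c; end=16; A:t0 B:t1
  2. max(3,3)=3c; end=19; A:t2 B:t1
  3. max(6,9)=9c; end=28; A:t2 B:t3
  4. max(7,9)=9c; end=37; A:t4 B:t3
  5. 7=7c; end=44; A:t4 B:t3

step 3: A=compute:t2 B=load:t3 [compute-bound]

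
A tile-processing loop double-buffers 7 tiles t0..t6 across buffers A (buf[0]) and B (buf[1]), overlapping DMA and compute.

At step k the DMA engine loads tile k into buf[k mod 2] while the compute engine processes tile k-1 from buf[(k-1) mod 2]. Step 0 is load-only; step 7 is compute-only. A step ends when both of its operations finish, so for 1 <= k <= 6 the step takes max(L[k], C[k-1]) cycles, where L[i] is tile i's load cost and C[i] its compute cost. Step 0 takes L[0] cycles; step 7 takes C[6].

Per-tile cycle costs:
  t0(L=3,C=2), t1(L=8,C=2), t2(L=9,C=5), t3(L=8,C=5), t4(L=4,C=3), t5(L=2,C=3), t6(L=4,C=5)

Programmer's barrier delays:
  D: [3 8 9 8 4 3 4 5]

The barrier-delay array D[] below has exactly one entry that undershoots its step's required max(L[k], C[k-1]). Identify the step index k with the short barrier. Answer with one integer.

step 0: need L[0]=3 = 3; D[0]=3 ok
step 1: need max(L[1]=8,C[0]=2) = 8; D[1]=8 ok
step 2: need max(L[2]=9,C[1]=2) = 9; D[2]=9 ok
step 3: need max(L[3]=8,C[2]=5) = 8; D[3]=8 ok
step 4: need max(L[4]=4,C[3]=5) = 5; D[4]=4 SHORT
step 5: need max(L[5]=2,C[4]=3) = 3; D[5]=3 ok
step 6: need max(L[6]=4,C[5]=3) = 4; D[6]=4 ok
step 7: need C[6]=5 = 5; D[7]=5 ok

hazard at step 4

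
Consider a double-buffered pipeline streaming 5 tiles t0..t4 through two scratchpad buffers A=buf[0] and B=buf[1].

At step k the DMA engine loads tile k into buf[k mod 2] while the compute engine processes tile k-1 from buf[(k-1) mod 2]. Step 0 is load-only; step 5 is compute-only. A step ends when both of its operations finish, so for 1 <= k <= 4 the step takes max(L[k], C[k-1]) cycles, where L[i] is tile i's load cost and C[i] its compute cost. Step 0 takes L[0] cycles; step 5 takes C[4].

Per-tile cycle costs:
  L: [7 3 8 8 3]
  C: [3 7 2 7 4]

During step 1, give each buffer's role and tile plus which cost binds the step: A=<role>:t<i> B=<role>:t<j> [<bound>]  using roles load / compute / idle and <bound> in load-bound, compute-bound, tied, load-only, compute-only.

  0. 7=7c; end=7; A:t0 B:-
  1. max(3,3)=3c; end=10; A:t0 B:t1
  2. max(8,7)=8c; end=18; A:t2 B:t1
  3. max(8,2)=8c; end=26; A:t2 B:t3
  4. max(3,7)=7c; end=33; A:t4 B:t3
  5. 4=4c; end=37; A:t4 B:t3

step 1: A=compute:t0 B=load:t1 [tied]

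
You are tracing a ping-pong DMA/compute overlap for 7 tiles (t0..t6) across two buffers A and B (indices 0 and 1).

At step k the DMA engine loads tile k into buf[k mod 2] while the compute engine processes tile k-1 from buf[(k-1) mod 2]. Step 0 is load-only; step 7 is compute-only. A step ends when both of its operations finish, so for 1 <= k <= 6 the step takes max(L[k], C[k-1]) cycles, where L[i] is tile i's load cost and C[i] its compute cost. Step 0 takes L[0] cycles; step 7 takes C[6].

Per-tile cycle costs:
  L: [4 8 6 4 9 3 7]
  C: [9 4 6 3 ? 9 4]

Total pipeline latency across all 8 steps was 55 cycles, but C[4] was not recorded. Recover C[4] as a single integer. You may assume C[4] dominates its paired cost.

step 0 | dur = L[0]=4 = 4
step 1 | dur = max(L[1]=8, C[0]=9) = 9
step 2 | dur = max(L[2]=6, C[1]=4) = 6
step 3 | dur = max(L[3]=4, C[2]=6) = 6
step 4 | dur = max(L[4]=9, C[3]=3) = 9
step 5 | dur = max(L[5]=3, C[4]=?) = C[4]  (unknown; binding)
step 6 | dur = max(L[6]=7, C[5]=9) = 9
step 7 | dur = C[6]=4 = 4
sum of known step durations = 47
dur[5] = total - known = 55 - 47 = 8
C[4] is the binding max in step 5, so C[4] = dur[5] = 8

C[4] = 8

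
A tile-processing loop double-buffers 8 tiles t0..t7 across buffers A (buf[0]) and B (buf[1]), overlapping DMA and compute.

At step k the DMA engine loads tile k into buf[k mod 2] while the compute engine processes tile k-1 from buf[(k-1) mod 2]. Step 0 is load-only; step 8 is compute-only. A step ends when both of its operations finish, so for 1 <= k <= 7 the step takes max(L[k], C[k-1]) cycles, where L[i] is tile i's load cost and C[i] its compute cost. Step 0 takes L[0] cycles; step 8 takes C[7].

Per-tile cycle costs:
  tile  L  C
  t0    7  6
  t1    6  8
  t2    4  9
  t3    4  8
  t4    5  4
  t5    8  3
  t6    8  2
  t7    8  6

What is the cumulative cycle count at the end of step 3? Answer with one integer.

end_cycle[3] = 30

  0. 7=7c; end=7; A:t0 B:-
  1. max(6,6)=6c; end=13; A:t0 B:t1
  2. max(4,8)=8c; end=21; A:t2 B:t1
  3. max(4,9)=9c; end=30; A:t2 B:t3
  4. max(5,8)=8c; end=38; A:t4 B:t3
  5. max(8,4)=8c; end=46; A:t4 B:t5
  6. max(8,3)=8c; end=54; A:t6 B:t5
  7. max(8,2)=8c; end=62; A:t6 B:t7
  8. 6=6c; end=68; A:t6 B:t7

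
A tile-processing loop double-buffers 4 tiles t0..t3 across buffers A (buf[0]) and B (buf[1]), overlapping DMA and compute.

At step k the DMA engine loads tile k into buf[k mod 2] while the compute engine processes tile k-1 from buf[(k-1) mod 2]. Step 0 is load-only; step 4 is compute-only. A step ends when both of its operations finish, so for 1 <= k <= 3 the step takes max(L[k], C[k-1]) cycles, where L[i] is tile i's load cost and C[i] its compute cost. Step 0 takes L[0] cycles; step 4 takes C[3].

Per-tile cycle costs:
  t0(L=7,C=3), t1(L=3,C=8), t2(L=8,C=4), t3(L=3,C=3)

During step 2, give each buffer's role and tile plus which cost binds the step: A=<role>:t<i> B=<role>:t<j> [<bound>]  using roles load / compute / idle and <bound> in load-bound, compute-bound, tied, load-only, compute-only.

step 0: L[0]=7 → dur=7, Σ=7 | A=load:t0 B=idle [load-only]
step 1: L[1]=3 C[0]=3 → dur=3, Σ=10 | A=compute:t0 B=load:t1 [tied]
step 2: L[2]=8 C[1]=8 → dur=8, Σ=18 | A=load:t2 B=compute:t1 [tied]
step 3: L[3]=3 C[2]=4 → dur=4, Σ=22 | A=compute:t2 B=load:t3 [compute-bound]
step 4: C[3]=3 → dur=3, Σ=25 | A=idle B=compute:t3 [compute-only]

step 2: A=load:t2 B=compute:t1 [tied]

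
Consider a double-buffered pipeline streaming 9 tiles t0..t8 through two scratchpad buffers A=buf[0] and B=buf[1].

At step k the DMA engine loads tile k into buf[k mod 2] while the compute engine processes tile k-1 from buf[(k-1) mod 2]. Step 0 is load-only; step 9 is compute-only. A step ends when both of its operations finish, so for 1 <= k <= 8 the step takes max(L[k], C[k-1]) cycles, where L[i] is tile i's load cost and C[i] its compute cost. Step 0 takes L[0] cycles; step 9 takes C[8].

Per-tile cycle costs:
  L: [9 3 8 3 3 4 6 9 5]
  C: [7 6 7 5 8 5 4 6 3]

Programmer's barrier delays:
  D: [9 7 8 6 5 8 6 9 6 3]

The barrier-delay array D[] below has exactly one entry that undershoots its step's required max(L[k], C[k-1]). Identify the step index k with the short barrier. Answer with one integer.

step 0: need L[0]=9 = 9; D[0]=9 ok
step 1: need max(L[1]=3,C[0]=7) = 7; D[1]=7 ok
step 2: need max(L[2]=8,C[1]=6) = 8; D[2]=8 ok
step 3: need max(L[3]=3,C[2]=7) = 7; D[3]=6 SHORT
step 4: need max(L[4]=3,C[3]=5) = 5; D[4]=5 ok
step 5: need max(L[5]=4,C[4]=8) = 8; D[5]=8 ok
step 6: need max(L[6]=6,C[5]=5) = 6; D[6]=6 ok
step 7: need max(L[7]=9,C[6]=4) = 9; D[7]=9 ok
step 8: need max(L[8]=5,C[7]=6) = 6; D[8]=6 ok
step 9: need C[8]=3 = 3; D[9]=3 ok

hazard at step 3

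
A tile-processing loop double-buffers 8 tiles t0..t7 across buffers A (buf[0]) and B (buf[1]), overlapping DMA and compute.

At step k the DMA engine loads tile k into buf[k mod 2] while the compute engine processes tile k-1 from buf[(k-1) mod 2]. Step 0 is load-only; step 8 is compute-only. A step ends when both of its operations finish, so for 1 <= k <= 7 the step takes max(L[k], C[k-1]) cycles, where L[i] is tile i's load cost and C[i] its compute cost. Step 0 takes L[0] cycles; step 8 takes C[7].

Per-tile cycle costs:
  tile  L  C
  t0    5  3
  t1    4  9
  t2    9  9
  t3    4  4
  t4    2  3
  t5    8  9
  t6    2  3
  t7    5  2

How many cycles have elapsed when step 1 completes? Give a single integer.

k=0 load=t0/5c comp=- wait=5 total=5
k=1 load=t1/4c comp=t0/3c wait=4 total=9
k=2 load=t2/9c comp=t1/9c wait=9 total=18
k=3 load=t3/4c comp=t2/9c wait=9 total=27
k=4 load=t4/2c comp=t3/4c wait=4 total=31
k=5 load=t5/8c comp=t4/3c wait=8 total=39
k=6 load=t6/2c comp=t5/9c wait=9 total=48
k=7 load=t7/5c comp=t6/3c wait=5 total=53
k=8 load=- comp=t7/2c wait=2 total=55

end_cycle[1] = 9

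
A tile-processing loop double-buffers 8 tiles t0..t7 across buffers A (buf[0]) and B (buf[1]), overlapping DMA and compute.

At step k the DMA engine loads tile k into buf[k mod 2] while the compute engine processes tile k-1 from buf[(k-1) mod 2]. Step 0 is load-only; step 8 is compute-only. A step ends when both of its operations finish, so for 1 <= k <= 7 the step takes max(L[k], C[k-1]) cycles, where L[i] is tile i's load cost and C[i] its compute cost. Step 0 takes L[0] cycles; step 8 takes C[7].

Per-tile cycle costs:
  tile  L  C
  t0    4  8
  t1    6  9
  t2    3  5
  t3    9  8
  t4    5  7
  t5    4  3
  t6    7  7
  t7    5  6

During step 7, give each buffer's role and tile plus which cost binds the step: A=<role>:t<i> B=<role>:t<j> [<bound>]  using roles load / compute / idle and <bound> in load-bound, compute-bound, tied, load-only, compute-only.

k=0 load=t0/4c comp=- wait=4 total=4
k=1 load=t1/6c comp=t0/8c wait=8 total=12
k=2 load=t2/3c comp=t1/9c wait=9 total=21
k=3 load=t3/9c comp=t2/5c wait=9 total=30
k=4 load=t4/5c comp=t3/8c wait=8 total=38
k=5 load=t5/4c comp=t4/7c wait=7 total=45
k=6 load=t6/7c comp=t5/3c wait=7 total=52
k=7 load=t7/5c comp=t6/7c wait=7 total=59
k=8 load=- comp=t7/6c wait=6 total=65

step 7: A=compute:t6 B=load:t7 [compute-bound]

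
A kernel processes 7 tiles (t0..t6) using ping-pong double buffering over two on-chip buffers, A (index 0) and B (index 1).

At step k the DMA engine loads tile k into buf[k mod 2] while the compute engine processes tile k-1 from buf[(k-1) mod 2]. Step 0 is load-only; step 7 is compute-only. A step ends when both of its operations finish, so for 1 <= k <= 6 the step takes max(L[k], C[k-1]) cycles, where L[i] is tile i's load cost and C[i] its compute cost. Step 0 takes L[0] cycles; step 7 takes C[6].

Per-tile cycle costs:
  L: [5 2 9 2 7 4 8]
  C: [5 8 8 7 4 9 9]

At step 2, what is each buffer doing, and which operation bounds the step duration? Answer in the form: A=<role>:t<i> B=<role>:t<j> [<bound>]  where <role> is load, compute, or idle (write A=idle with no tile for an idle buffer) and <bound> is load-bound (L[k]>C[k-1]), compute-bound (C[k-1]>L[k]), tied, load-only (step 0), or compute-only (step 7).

[0] DMA t0→A (5c) ∥ CU idle ⇒ 5c, clock 5
[1] DMA t1→B (2c) ∥ CU A:t0 (5c) ⇒ 5c, clock 10
[2] DMA t2→A (9c) ∥ CU B:t1 (8c) ⇒ 9c, clock 19
[3] DMA t3→B (2c) ∥ CU A:t2 (8c) ⇒ 8c, clock 27
[4] DMA t4→A (7c) ∥ CU B:t3 (7c) ⇒ 7c, clock 34
[5] DMA t5→B (4c) ∥ CU A:t4 (4c) ⇒ 4c, clock 38
[6] DMA t6→A (8c) ∥ CU B:t5 (9c) ⇒ 9c, clock 47
[7] DMA idle ∥ CU A:t6 (9c) ⇒ 9c, clock 56

step 2: A=load:t2 B=compute:t1 [load-bound]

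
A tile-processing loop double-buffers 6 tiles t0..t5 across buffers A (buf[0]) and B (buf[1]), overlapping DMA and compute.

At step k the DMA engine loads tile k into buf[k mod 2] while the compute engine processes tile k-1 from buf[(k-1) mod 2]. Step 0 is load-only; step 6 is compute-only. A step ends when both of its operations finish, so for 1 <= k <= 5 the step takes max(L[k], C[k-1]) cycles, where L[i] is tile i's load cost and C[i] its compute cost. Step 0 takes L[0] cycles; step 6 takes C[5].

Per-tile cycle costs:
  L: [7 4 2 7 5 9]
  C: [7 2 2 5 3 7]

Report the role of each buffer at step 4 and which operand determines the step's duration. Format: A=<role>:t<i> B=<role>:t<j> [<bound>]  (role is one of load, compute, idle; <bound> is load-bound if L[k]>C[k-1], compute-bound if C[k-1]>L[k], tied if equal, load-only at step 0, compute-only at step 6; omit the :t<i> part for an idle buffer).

step 0: L[0]=7 → dur=7, Σ=7 | A=load:t0 B=idle [load-only]
step 1: L[1]=4 C[0]=7 → dur=7, Σ=14 | A=compute:t0 B=load:t1 [compute-bound]
step 2: L[2]=2 C[1]=2 → dur=2, Σ=16 | A=load:t2 B=compute:t1 [tied]
step 3: L[3]=7 C[2]=2 → dur=7, Σ=23 | A=compute:t2 B=load:t3 [load-bound]
step 4: L[4]=5 C[3]=5 → dur=5, Σ=28 | A=load:t4 B=compute:t3 [tied]
step 5: L[5]=9 C[4]=3 → dur=9, Σ=37 | A=compute:t4 B=load:t5 [load-bound]
step 6: C[5]=7 → dur=7, Σ=44 | A=idle B=compute:t5 [compute-only]

step 4: A=load:t4 B=compute:t3 [tied]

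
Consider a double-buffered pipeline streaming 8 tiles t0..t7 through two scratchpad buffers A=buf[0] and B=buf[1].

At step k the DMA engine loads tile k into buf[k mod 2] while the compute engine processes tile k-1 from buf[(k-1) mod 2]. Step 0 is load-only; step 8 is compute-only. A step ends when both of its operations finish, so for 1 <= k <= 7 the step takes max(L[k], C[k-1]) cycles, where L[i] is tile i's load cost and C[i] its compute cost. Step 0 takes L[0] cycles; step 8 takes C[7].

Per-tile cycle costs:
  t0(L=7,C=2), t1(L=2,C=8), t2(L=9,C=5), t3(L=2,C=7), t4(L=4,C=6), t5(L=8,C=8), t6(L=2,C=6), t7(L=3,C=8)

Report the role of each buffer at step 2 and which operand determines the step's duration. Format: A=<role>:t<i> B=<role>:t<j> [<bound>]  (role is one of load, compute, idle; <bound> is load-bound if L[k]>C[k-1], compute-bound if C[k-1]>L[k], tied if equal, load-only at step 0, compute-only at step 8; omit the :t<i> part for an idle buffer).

[0] DMA t0→A (7c) ∥ CU idle ⇒ 7c, clock 7
[1] DMA t1→B (2c) ∥ CU A:t0 (2c) ⇒ 2c, clock 9
[2] DMA t2→A (9c) ∥ CU B:t1 (8c) ⇒ 9c, clock 18
[3] DMA t3→B (2c) ∥ CU A:t2 (5c) ⇒ 5c, clock 23
[4] DMA t4→A (4c) ∥ CU B:t3 (7c) ⇒ 7c, clock 30
[5] DMA t5→B (8c) ∥ CU A:t4 (6c) ⇒ 8c, clock 38
[6] DMA t6→A (2c) ∥ CU B:t5 (8c) ⇒ 8c, clock 46
[7] DMA t7→B (3c) ∥ CU A:t6 (6c) ⇒ 6c, clock 52
[8] DMA idle ∥ CU B:t7 (8c) ⇒ 8c, clock 60

step 2: A=load:t2 B=compute:t1 [load-bound]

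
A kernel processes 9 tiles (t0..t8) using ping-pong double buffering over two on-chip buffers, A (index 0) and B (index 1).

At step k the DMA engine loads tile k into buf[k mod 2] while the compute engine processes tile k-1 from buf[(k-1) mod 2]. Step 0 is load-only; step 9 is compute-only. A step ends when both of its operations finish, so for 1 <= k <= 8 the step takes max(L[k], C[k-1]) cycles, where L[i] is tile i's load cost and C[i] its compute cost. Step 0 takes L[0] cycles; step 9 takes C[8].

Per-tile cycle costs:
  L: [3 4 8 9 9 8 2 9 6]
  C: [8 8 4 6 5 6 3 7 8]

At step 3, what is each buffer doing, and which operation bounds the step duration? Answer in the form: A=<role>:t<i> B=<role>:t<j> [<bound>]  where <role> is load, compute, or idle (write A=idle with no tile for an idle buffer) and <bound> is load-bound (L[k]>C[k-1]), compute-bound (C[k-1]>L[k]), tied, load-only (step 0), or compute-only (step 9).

step 3: A=compute:t2 B=load:t3 [load-bound]

  0. 3=3c; end=3; A:t0 B:-
  1. max(4,8)=8c; end=11; A:t0 B:t1
  2. max(8,8)=8c; end=19; A:t2 B:t1
  3. max(9,4)=9c; end=28; A:t2 B:t3
  4. max(9,6)=9c; end=37; A:t4 B:t3
  5. max(8,5)=8c; end=45; A:t4 B:t5
  6. max(2,6)=6c; end=51; A:t6 B:t5
  7. max(9,3)=9c; end=60; A:t6 B:t7
  8. max(6,7)=7c; end=67; A:t8 B:t7
  9. 8=8c; end=75; A:t8 B:t7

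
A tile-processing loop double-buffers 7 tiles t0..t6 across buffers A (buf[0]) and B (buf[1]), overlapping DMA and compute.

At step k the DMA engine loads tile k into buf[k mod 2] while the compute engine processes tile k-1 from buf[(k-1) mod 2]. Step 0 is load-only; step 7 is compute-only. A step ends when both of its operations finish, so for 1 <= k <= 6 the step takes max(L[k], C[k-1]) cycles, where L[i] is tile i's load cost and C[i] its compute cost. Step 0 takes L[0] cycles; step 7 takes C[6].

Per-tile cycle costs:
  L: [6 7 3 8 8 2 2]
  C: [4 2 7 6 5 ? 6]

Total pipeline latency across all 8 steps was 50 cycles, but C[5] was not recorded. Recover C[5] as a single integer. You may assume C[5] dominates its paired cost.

C[5] = 7

step 0 | dur = L[0]=6 = 6
step 1 | dur = max(L[1]=7, C[0]=4) = 7
step 2 | dur = max(L[2]=3, C[1]=2) = 3
step 3 | dur = max(L[3]=8, C[2]=7) = 8
step 4 | dur = max(L[4]=8, C[3]=6) = 8
step 5 | dur = max(L[5]=2, C[4]=5) = 5
step 6 | dur = max(L[6]=2, C[5]=?) = C[5]  (unknown; binding)
step 7 | dur = C[6]=6 = 6
sum of known step durations = 43
dur[6] = total - known = 50 - 43 = 7
C[5] is the binding max in step 6, so C[5] = dur[6] = 7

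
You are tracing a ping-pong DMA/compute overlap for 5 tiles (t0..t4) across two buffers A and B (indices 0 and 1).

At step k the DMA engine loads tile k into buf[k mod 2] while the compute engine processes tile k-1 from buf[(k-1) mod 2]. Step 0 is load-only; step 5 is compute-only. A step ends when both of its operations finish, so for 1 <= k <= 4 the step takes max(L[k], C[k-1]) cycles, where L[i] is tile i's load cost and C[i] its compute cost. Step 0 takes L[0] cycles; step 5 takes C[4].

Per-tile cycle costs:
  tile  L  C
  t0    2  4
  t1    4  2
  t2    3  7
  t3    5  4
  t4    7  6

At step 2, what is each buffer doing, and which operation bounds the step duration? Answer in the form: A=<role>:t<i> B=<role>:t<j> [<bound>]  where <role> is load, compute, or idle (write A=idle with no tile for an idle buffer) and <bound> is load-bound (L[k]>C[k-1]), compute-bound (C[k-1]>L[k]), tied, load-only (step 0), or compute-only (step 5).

  0. 2=2c; end=2; A:t0 B:-
  1. max(4,4)=4c; end=6; A:t0 B:t1
  2. max(3,2)=3c; end=9; A:t2 B:t1
  3. max(5,7)=7c; end=16; A:t2 B:t3
  4. max(7,4)=7c; end=23; A:t4 B:t3
  5. 6=6c; end=29; A:t4 B:t3

step 2: A=load:t2 B=compute:t1 [load-bound]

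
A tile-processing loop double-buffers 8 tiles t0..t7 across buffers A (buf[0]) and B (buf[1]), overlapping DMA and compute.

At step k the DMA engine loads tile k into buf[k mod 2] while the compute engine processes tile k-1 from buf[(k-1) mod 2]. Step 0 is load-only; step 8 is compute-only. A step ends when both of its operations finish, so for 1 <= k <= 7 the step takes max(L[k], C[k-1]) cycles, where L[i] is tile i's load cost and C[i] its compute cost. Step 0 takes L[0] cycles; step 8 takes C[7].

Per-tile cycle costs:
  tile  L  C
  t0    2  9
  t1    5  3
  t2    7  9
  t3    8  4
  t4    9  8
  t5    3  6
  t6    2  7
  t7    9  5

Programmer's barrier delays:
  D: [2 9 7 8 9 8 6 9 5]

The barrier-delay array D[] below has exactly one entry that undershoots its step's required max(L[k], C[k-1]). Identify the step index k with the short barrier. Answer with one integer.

k=0 barrier L[0]=2→2c, D[0]=2 ok
k=1 barrier max(L[1]=5,C[0]=9)→9c, D[1]=9 ok
k=2 barrier max(L[2]=7,C[1]=3)→7c, D[2]=7 ok
k=3 barrier max(L[3]=8,C[2]=9)→9c, D[3]=8 SHORT
k=4 barrier max(L[4]=9,C[3]=4)→9c, D[4]=9 ok
k=5 barrier max(L[5]=3,C[4]=8)→8c, D[5]=8 ok
k=6 barrier max(L[6]=2,C[5]=6)→6c, D[6]=6 ok
k=7 barrier max(L[7]=9,C[6]=7)→9c, D[7]=9 ok
k=8 barrier C[7]=5→5c, D[8]=5 ok

hazard at step 3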